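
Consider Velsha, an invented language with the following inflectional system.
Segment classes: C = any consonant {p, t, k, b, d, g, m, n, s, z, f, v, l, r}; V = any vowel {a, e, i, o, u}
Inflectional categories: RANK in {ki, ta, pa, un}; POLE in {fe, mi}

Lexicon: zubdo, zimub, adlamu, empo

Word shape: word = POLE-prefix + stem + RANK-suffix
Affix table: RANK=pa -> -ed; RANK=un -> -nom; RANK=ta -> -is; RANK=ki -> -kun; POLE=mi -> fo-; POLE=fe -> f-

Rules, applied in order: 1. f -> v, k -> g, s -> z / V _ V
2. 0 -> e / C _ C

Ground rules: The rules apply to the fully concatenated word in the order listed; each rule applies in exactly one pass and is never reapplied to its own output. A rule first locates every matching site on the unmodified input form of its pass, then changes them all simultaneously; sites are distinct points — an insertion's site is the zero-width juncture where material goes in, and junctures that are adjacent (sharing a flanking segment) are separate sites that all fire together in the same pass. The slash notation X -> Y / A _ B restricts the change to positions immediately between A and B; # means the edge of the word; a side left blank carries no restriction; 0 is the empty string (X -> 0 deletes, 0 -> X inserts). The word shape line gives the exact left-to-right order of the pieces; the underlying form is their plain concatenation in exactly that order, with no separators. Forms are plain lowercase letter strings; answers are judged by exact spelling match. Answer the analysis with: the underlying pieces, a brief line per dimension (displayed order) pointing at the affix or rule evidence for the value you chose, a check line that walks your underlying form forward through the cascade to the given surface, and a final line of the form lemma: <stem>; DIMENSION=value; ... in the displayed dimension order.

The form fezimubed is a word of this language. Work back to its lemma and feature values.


underlying: f-zimub-ed
RANK=pa - signalled by the affix -ed
POLE=fe - signalled by the affix f-
check: fzimubed -> fzimubed -> fezimubed
lemma: zimub; RANK=pa; POLE=fe


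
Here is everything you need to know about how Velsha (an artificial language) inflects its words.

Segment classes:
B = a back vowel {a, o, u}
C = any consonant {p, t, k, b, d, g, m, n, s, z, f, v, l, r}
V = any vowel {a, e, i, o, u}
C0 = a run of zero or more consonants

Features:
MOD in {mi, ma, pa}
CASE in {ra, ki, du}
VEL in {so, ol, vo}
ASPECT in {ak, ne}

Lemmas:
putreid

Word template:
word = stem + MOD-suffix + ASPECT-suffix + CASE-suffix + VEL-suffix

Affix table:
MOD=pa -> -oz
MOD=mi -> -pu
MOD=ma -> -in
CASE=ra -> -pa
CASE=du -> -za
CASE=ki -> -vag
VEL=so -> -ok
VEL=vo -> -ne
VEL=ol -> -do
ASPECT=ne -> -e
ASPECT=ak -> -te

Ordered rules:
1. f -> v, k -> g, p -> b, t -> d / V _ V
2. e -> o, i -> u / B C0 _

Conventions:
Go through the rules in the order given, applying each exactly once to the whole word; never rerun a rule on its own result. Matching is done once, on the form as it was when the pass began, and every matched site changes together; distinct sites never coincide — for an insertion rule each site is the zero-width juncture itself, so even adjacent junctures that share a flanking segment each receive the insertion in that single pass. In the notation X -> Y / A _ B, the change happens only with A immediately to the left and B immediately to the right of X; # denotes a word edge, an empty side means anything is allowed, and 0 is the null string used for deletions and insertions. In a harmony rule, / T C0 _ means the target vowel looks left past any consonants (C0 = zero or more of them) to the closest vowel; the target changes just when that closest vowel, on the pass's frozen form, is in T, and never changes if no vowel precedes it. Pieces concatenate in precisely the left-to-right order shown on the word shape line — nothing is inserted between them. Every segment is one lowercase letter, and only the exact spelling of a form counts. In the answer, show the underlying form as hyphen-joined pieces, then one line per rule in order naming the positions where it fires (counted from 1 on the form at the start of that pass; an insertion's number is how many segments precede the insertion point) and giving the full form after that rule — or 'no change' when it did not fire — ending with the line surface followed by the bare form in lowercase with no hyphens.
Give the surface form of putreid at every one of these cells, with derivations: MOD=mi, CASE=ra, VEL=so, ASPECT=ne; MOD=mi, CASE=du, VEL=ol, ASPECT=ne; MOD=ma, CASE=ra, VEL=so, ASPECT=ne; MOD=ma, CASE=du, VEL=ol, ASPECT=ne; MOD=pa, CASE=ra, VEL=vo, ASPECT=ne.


cell MOD=mi, CASE=ra, VEL=so, ASPECT=ne:
underlying: putreid-pu-e-pa-ok
1. f -> v, k -> g, p -> b, t -> d / V _ V: fires at position(s) 11: putreidpuebaok
2. e -> o, i -> u / B C0 _: fires at position(s) 5, 10: putroidpuobaok
surface: putroidpuobaok

cell MOD=mi, CASE=du, VEL=ol, ASPECT=ne:
underlying: putreid-pu-e-za-do
1. f -> v, k -> g, p -> b, t -> d / V _ V: no change
2. e -> o, i -> u / B C0 _: fires at position(s) 5, 10: putroidpuozado
surface: putroidpuozado

cell MOD=ma, CASE=ra, VEL=so, ASPECT=ne:
underlying: putreid-in-e-pa-ok
1. f -> v, k -> g, p -> b, t -> d / V _ V: fires at position(s) 11: putreidinebaok
2. e -> o, i -> u / B C0 _: fires at position(s) 5: putroidinebaok
surface: putroidinebaok

cell MOD=ma, CASE=du, VEL=ol, ASPECT=ne:
underlying: putreid-in-e-za-do
1. f -> v, k -> g, p -> b, t -> d / V _ V: no change
2. e -> o, i -> u / B C0 _: fires at position(s) 5: putroidinezado
surface: putroidinezado

cell MOD=pa, CASE=ra, VEL=vo, ASPECT=ne:
underlying: putreid-oz-e-pa-ne
1. f -> v, k -> g, p -> b, t -> d / V _ V: fires at position(s) 11: putreidozebane
2. e -> o, i -> u / B C0 _: fires at position(s) 5, 10, 14: putroidozobano
surface: putroidozobano


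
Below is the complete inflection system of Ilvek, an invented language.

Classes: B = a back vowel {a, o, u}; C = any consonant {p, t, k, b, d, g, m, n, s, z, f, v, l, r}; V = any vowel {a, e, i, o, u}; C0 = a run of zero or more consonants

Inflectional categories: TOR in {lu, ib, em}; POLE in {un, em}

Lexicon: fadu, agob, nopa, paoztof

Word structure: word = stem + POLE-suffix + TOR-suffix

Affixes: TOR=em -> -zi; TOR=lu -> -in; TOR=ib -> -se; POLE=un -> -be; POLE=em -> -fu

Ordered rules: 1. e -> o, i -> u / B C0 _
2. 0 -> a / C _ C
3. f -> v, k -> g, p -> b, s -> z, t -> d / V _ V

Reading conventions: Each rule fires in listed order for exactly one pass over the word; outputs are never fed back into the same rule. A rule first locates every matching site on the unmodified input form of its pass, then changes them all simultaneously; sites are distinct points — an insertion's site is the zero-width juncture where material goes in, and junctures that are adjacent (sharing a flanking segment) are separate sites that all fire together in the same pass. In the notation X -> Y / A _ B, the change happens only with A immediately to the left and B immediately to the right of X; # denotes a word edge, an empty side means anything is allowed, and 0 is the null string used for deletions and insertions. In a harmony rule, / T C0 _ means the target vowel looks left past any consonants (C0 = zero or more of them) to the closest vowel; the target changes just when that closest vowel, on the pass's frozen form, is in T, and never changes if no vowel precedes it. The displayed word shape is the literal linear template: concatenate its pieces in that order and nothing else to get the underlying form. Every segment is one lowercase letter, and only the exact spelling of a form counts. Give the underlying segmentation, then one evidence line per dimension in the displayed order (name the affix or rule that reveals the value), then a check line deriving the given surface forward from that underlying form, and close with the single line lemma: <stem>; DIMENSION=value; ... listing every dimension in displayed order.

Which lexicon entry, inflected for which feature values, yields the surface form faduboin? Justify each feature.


underlying: fadu-be-in
TOR=lu - signalled by the affix -in
POLE=un - signalled by the affix -be
check: fadubein -> faduboin -> faduboin -> faduboin
lemma: fadu; TOR=lu; POLE=un


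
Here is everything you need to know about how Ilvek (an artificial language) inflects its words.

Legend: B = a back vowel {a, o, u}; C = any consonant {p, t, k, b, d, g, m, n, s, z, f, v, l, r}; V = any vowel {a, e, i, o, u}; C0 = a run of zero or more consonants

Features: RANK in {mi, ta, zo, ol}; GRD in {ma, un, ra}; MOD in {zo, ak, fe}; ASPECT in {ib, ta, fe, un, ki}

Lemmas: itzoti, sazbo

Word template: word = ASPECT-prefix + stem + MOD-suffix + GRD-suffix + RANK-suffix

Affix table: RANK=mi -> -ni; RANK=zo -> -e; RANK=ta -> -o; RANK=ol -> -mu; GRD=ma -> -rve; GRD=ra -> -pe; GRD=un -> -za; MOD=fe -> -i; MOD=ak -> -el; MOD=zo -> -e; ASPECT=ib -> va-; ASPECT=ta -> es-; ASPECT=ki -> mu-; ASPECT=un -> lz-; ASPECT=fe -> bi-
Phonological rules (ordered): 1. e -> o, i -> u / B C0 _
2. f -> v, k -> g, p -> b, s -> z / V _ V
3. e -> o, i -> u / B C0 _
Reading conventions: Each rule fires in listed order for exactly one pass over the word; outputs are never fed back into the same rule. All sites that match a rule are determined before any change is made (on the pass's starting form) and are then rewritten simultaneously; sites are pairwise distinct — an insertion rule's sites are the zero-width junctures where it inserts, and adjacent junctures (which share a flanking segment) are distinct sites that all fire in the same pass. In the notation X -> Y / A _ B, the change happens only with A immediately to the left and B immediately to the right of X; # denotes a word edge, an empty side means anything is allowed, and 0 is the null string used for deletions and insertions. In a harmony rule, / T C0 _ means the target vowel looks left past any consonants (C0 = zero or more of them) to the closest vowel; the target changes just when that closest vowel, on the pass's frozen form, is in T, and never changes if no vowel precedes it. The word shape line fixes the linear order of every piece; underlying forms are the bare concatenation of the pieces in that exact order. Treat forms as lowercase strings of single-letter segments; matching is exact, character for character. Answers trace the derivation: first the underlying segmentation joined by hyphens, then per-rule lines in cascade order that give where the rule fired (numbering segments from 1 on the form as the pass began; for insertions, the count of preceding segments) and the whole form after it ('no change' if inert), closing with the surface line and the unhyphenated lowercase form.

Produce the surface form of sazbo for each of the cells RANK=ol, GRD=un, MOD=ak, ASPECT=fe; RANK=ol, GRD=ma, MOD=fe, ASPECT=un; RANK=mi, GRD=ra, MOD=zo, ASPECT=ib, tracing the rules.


cell RANK=ol, GRD=un, MOD=ak, ASPECT=fe:
underlying: bi-sazbo-el-za-mu
1. e -> o, i -> u / B C0 _: fires at position(s) 8: bisazboolzamu
2. f -> v, k -> g, p -> b, s -> z / V _ V: fires at position(s) 3: bizazboolzamu
3. e -> o, i -> u / B C0 _: no change
surface: bizazboolzamu

cell RANK=ol, GRD=ma, MOD=fe, ASPECT=un:
underlying: lz-sazbo-i-rve-mu
1. e -> o, i -> u / B C0 _: fires at position(s) 8: lzsazbourvemu
2. f -> v, k -> g, p -> b, s -> z / V _ V: no change
3. e -> o, i -> u / B C0 _: fires at position(s) 11: lzsazbourvomu
surface: lzsazbourvomu

cell RANK=mi, GRD=ra, MOD=zo, ASPECT=ib:
underlying: va-sazbo-e-pe-ni
1. e -> o, i -> u / B C0 _: fires at position(s) 8: vasazboopeni
2. f -> v, k -> g, p -> b, s -> z / V _ V: fires at position(s) 3, 9: vazazboobeni
3. e -> o, i -> u / B C0 _: fires at position(s) 10: vazazbooboni
surface: vazazbooboni


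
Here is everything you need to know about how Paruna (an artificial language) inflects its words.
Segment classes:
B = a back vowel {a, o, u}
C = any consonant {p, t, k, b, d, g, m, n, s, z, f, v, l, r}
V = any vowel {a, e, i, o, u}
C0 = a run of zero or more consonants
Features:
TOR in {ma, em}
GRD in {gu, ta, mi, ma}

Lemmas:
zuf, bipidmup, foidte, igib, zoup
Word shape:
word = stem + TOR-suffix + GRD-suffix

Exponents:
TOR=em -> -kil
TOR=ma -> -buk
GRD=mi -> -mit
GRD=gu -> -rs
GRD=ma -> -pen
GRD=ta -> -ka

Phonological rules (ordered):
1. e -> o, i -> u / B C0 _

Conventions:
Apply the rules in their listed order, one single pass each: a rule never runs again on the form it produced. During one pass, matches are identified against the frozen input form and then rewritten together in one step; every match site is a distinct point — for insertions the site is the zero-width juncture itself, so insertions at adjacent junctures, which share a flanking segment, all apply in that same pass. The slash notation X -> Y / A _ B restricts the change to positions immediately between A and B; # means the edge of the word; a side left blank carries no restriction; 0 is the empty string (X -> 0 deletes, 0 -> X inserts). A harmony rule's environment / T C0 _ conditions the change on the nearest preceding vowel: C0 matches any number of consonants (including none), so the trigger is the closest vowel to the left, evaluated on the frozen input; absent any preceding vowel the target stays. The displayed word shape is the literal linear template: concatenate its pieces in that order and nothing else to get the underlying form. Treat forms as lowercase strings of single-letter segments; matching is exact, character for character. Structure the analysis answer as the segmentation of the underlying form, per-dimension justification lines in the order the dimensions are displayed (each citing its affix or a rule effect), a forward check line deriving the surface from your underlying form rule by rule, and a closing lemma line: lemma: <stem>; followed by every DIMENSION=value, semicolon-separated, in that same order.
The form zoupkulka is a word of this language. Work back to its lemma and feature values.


underlying: zoup-kil-ka
TOR=em - signalled by the affix -kil
GRD=ta - signalled by the affix -ka
check: zoupkilka -> zoupkulka
lemma: zoup; TOR=em; GRD=ta


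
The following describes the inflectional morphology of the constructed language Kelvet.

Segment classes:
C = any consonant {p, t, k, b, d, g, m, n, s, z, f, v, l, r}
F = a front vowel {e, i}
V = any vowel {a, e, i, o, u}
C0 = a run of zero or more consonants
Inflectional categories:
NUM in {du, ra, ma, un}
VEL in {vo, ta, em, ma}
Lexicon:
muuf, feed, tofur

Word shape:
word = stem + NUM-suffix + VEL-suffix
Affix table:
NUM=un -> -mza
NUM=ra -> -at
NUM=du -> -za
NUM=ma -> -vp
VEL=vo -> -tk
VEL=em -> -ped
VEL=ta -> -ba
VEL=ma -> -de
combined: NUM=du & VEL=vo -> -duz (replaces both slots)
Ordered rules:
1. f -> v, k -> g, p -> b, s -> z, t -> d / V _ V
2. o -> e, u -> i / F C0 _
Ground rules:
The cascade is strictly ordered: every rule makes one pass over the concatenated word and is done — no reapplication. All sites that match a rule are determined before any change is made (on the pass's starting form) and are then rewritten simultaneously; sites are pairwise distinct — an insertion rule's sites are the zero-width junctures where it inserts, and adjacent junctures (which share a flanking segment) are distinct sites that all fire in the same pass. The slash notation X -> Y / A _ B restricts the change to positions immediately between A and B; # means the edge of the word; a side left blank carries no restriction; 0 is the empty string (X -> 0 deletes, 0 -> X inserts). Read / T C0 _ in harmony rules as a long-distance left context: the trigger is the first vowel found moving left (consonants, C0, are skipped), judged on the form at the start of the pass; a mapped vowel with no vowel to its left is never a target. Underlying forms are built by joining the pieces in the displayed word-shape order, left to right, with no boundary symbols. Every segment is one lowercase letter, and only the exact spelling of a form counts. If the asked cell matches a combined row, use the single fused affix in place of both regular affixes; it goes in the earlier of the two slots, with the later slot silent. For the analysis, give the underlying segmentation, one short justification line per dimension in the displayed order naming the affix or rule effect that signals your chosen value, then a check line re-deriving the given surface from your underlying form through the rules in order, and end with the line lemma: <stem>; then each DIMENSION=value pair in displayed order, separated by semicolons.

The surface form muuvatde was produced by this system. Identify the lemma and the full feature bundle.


underlying: muuf-at-de
NUM=ra - signalled by the affix -at
VEL=ma - signalled by the affix -de
check: muufatde -> muuvatde -> muuvatde
lemma: muuf; NUM=ra; VEL=ma


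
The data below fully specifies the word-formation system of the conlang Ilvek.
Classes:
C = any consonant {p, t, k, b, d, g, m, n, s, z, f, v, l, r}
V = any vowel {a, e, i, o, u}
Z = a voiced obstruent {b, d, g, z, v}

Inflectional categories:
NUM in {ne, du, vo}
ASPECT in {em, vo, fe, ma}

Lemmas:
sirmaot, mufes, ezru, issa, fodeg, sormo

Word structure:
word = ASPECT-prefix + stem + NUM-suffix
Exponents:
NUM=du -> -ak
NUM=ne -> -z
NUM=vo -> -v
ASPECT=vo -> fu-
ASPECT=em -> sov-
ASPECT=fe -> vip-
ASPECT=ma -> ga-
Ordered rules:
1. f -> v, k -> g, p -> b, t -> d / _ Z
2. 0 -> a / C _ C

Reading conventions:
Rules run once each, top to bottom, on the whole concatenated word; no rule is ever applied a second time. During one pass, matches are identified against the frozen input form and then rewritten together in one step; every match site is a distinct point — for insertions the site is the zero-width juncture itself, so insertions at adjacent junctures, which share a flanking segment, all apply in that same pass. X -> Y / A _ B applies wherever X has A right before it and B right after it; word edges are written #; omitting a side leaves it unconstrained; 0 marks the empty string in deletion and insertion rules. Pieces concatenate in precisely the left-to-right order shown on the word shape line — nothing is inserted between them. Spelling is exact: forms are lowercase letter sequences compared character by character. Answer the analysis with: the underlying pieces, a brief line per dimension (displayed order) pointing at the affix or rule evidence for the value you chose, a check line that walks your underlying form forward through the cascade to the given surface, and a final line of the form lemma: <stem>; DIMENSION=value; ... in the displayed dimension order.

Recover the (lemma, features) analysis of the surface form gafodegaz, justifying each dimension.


underlying: ga-fodeg-z
NUM=ne - signalled by the affix -z
ASPECT=ma - signalled by the affix ga-
check: gafodegz -> gafodegz -> gafodegaz
lemma: fodeg; NUM=ne; ASPECT=ma


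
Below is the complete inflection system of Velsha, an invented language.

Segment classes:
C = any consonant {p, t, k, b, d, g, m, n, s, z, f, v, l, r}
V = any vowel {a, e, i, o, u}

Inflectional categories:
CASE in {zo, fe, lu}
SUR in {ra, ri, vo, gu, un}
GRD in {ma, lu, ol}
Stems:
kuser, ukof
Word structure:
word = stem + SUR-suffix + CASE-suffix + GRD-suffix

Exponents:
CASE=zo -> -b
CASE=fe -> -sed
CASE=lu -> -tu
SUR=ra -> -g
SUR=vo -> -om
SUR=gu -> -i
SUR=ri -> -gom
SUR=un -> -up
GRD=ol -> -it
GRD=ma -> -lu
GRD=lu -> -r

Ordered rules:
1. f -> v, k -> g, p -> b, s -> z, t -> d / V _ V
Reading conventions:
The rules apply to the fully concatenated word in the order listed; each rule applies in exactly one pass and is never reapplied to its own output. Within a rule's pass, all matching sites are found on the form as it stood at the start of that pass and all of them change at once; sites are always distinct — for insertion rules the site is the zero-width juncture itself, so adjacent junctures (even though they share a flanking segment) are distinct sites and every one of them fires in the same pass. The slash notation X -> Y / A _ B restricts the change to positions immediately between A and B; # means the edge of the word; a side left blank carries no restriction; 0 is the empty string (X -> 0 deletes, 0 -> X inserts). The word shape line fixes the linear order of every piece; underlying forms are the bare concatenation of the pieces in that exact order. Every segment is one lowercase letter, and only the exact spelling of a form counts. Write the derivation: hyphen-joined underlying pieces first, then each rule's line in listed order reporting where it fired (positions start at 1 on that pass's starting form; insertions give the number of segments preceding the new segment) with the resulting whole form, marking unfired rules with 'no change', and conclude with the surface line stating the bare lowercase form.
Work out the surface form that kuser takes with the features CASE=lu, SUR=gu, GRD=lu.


underlying: kuser-i-tu-r
1. f -> v, k -> g, p -> b, s -> z, t -> d / V _ V: fires at position(s) 3, 7: kuzeridur
surface: kuzeridur


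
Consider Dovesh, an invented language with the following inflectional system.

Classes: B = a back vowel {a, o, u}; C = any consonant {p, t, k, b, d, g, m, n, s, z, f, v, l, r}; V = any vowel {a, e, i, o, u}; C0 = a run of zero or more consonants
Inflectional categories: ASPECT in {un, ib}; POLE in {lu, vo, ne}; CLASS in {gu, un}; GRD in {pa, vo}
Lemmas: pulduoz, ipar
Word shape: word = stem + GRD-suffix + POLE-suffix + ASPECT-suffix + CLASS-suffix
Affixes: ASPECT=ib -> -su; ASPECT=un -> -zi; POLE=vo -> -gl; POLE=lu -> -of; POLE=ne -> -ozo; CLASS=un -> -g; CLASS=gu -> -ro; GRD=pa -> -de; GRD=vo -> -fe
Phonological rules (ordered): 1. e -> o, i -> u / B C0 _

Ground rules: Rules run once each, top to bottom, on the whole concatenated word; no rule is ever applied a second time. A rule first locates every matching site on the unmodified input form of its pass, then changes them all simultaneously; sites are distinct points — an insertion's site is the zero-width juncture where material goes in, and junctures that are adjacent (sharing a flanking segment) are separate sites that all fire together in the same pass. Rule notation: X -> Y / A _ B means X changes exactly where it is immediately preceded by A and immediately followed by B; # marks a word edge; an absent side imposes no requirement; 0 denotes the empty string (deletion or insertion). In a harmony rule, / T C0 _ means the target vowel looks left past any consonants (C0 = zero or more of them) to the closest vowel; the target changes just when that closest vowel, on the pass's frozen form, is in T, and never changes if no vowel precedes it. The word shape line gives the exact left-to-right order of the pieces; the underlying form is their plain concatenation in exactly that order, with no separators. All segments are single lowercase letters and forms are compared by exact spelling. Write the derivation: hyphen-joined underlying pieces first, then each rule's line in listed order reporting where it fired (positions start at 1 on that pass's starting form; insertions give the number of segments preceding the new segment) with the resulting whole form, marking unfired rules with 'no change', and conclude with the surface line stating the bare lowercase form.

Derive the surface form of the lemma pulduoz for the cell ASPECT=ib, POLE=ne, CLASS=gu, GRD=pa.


underlying: pulduoz-de-ozo-su-ro
1. e -> o, i -> u / B C0 _: fires at position(s) 9: pulduozdoozosuro
surface: pulduozdoozosuro


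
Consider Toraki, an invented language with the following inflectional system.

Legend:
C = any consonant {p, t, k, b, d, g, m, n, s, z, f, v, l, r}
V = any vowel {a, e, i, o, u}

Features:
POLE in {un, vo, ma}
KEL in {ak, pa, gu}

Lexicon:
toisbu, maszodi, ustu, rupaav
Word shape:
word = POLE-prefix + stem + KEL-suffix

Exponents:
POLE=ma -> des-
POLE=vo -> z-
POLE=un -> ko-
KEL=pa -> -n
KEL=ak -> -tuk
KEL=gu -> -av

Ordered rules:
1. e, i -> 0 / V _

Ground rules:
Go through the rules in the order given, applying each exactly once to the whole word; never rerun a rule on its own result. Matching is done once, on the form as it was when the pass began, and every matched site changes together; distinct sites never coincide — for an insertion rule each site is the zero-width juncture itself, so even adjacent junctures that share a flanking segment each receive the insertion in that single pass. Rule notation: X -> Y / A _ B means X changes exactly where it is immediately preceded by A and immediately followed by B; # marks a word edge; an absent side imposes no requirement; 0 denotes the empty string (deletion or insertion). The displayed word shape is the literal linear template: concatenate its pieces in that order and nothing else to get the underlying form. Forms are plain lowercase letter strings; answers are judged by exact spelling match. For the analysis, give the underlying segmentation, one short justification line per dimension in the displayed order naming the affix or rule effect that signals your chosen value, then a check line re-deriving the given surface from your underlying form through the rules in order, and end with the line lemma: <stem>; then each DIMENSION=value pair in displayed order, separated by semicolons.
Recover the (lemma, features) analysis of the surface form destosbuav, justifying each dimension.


underlying: des-toisbu-av
POLE=ma - signalled by the affix des-
KEL=gu - signalled by the affix -av
check: destoisbuav -> destosbuav
lemma: toisbu; POLE=ma; KEL=gu


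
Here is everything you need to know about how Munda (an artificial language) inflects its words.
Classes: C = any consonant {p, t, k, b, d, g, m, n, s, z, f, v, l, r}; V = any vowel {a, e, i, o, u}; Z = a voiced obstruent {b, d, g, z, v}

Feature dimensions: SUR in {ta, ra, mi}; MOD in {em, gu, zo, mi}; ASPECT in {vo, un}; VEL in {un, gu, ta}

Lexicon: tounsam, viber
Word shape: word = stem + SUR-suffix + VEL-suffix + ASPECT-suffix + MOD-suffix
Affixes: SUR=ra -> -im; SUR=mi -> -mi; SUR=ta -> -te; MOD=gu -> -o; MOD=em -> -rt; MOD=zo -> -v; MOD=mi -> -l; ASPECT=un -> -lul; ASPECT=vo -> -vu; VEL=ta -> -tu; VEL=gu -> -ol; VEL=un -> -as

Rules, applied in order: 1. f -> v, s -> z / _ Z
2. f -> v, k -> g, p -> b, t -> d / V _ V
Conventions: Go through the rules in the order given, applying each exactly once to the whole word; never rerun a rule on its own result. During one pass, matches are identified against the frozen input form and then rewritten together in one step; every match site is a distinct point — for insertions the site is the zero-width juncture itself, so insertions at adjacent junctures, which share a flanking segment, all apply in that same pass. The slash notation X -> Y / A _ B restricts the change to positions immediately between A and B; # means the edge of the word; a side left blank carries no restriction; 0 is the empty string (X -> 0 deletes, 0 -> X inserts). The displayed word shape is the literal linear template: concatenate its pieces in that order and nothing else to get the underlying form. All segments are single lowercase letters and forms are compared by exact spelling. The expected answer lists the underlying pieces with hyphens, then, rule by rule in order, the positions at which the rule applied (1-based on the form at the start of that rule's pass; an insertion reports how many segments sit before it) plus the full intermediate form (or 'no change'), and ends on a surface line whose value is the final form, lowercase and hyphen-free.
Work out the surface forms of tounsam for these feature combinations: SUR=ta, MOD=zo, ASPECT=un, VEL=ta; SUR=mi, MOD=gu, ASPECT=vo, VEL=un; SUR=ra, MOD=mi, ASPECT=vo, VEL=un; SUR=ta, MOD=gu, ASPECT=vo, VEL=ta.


cell SUR=ta, MOD=zo, ASPECT=un, VEL=ta:
underlying: tounsam-te-tu-lul-v
1. f -> v, s -> z / _ Z: no change
2. f -> v, k -> g, p -> b, t -> d / V _ V: fires at position(s) 10: tounsamtedululv
surface: tounsamtedululv

cell SUR=mi, MOD=gu, ASPECT=vo, VEL=un:
underlying: tounsam-mi-as-vu-o
1. f -> v, s -> z / _ Z: fires at position(s) 11: tounsammiazvuo
2. f -> v, k -> g, p -> b, t -> d / V _ V: no change
surface: tounsammiazvuo

cell SUR=ra, MOD=mi, ASPECT=vo, VEL=un:
underlying: tounsam-im-as-vu-l
1. f -> v, s -> z / _ Z: fires at position(s) 11: tounsamimazvul
2. f -> v, k -> g, p -> b, t -> d / V _ V: no change
surface: tounsamimazvul

cell SUR=ta, MOD=gu, ASPECT=vo, VEL=ta:
underlying: tounsam-te-tu-vu-o
1. f -> v, s -> z / _ Z: no change
2. f -> v, k -> g, p -> b, t -> d / V _ V: fires at position(s) 10: tounsamteduvuo
surface: tounsamteduvuo


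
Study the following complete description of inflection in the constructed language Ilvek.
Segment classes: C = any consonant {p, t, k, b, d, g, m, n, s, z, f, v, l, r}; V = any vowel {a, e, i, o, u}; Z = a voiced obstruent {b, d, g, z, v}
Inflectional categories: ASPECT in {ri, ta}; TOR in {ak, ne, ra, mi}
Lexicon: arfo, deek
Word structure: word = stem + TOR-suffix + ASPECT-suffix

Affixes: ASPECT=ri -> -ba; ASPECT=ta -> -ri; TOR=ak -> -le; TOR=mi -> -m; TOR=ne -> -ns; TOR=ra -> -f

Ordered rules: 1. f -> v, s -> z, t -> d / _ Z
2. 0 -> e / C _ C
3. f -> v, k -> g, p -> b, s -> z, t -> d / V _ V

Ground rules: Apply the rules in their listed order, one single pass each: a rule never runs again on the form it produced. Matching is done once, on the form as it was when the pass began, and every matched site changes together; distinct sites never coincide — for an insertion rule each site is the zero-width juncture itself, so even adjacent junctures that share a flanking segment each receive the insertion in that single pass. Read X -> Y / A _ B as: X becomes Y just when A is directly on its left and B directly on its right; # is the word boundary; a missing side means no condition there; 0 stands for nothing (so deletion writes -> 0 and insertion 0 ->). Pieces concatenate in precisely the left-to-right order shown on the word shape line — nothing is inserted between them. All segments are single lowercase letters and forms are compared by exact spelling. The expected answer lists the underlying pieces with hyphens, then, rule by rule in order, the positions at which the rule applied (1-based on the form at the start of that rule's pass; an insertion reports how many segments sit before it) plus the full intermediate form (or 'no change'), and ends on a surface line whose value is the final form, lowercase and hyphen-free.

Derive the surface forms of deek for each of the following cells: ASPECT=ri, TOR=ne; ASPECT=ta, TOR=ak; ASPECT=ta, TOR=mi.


cell ASPECT=ri, TOR=ne:
underlying: deek-ns-ba
1. f -> v, s -> z, t -> d / _ Z: fires at position(s) 6: deeknzba
2. 0 -> e / C _ C: inserts after position(s) 4, 5, 6: deekenezeba
3. f -> v, k -> g, p -> b, s -> z, t -> d / V _ V: fires at position(s) 4: deegenezeba
surface: deegenezeba

cell ASPECT=ta, TOR=ak:
underlying: deek-le-ri
1. f -> v, s -> z, t -> d / _ Z: no change
2. 0 -> e / C _ C: inserts after position(s) 4: deekeleri
3. f -> v, k -> g, p -> b, s -> z, t -> d / V _ V: fires at position(s) 4: deegeleri
surface: deegeleri

cell ASPECT=ta, TOR=mi:
underlying: deek-m-ri
1. f -> v, s -> z, t -> d / _ Z: no change
2. 0 -> e / C _ C: inserts after position(s) 4, 5: deekemeri
3. f -> v, k -> g, p -> b, s -> z, t -> d / V _ V: fires at position(s) 4: deegemeri
surface: deegemeri


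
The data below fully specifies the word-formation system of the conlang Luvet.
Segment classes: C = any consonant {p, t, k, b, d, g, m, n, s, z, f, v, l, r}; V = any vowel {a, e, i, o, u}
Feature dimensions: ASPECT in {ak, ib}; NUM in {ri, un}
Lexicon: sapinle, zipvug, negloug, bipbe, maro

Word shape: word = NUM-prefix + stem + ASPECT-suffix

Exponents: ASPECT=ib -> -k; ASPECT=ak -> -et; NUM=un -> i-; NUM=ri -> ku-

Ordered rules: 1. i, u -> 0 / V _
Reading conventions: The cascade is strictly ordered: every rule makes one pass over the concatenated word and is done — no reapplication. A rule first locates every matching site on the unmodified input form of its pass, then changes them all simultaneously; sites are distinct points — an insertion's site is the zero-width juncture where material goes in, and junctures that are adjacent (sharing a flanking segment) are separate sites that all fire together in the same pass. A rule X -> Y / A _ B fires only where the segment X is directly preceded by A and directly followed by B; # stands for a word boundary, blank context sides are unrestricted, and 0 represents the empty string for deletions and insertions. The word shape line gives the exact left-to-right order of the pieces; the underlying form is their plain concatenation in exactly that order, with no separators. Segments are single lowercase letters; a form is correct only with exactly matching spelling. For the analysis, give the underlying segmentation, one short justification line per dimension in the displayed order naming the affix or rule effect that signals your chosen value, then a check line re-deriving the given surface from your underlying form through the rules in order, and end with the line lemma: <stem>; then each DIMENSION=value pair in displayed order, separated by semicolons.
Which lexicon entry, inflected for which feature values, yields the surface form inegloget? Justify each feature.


underlying: i-negloug-et
ASPECT=ak - signalled by the affix -et
NUM=un - signalled by the affix i-
check: ineglouget -> inegloget
lemma: negloug; ASPECT=ak; NUM=un


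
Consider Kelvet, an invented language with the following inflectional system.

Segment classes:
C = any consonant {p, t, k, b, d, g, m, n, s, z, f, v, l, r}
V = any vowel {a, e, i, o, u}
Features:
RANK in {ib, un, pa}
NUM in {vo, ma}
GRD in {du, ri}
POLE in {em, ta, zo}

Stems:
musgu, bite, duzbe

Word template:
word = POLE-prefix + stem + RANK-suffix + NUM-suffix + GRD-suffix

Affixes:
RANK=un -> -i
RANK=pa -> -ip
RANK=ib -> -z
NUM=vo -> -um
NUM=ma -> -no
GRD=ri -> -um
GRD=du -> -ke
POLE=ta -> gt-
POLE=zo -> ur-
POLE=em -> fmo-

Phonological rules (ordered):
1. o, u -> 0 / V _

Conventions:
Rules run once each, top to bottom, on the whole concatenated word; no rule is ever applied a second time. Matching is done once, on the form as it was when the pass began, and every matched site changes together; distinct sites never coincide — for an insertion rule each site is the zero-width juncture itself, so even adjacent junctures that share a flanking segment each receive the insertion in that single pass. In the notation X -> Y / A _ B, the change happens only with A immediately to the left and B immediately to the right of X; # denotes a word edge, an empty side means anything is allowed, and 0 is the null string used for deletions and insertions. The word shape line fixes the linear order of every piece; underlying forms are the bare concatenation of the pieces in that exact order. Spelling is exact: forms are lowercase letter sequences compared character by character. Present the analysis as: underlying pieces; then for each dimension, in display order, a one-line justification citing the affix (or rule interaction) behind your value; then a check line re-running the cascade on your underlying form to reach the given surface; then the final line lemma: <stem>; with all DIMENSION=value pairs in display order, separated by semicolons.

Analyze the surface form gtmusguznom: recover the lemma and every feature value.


underlying: gt-musgu-z-no-um
RANK=ib - signalled by the affix -z
NUM=ma - signalled by the affix -no
GRD=ri - signalled by the affix -um
POLE=ta - signalled by the affix gt-
check: gtmusguznoum -> gtmusguznom
lemma: musgu; RANK=ib; NUM=ma; GRD=ri; POLE=ta


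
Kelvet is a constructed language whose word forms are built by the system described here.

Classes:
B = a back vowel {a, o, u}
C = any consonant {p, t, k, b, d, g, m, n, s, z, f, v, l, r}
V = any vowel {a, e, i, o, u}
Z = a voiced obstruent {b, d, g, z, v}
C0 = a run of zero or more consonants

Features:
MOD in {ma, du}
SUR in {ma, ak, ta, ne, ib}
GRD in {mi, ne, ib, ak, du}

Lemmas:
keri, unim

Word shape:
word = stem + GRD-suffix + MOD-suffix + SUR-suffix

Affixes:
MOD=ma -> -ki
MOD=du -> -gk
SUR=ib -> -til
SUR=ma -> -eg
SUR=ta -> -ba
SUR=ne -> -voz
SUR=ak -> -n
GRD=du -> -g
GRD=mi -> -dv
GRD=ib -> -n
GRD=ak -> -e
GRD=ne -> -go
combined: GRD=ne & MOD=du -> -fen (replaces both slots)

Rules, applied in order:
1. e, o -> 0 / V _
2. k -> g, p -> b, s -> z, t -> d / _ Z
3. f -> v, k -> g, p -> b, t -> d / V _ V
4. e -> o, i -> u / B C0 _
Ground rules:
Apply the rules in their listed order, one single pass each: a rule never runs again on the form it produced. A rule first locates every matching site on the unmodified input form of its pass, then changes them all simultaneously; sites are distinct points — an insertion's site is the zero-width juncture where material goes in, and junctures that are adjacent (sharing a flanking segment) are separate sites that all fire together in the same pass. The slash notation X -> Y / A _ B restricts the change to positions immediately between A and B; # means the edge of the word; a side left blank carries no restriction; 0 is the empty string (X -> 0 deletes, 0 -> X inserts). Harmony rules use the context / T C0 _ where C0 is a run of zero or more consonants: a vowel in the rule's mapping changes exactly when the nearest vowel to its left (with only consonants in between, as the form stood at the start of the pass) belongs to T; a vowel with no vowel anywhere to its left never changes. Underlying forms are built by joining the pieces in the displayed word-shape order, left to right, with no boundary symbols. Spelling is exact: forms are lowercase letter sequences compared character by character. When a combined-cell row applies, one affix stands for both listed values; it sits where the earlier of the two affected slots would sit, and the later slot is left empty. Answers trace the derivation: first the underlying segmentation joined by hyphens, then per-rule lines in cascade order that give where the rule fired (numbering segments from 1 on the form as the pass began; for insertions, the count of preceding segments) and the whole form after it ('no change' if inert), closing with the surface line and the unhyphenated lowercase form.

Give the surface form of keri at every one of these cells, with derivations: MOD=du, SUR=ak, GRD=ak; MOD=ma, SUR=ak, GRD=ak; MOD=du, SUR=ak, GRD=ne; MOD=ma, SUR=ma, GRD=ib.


cell MOD=du, SUR=ak, GRD=ak:
underlying: keri-e-gk-n
1. e, o -> 0 / V _: fires at position(s) 5: kerigkn
2. k -> g, p -> b, s -> z, t -> d / _ Z: no change
3. f -> v, k -> g, p -> b, t -> d / V _ V: no change
4. e -> o, i -> u / B C0 _: no change
surface: kerigkn

cell MOD=ma, SUR=ak, GRD=ak:
underlying: keri-e-ki-n
1. e, o -> 0 / V _: fires at position(s) 5: kerikin
2. k -> g, p -> b, s -> z, t -> d / _ Z: no change
3. f -> v, k -> g, p -> b, t -> d / V _ V: fires at position(s) 5: kerigin
4. e -> o, i -> u / B C0 _: no change
surface: kerigin

cell MOD=du, SUR=ak, GRD=ne:
underlying: keri-fen-n
1. e, o -> 0 / V _: no change
2. k -> g, p -> b, s -> z, t -> d / _ Z: no change
3. f -> v, k -> g, p -> b, t -> d / V _ V: fires at position(s) 5: kerivenn
4. e -> o, i -> u / B C0 _: no change
surface: kerivenn

cell MOD=ma, SUR=ma, GRD=ib:
underlying: keri-n-ki-eg
1. e, o -> 0 / V _: fires at position(s) 8: kerinkig
2. k -> g, p -> b, s -> z, t -> d / _ Z: no change
3. f -> v, k -> g, p -> b, t -> d / V _ V: no change
4. e -> o, i -> u / B C0 _: no change
surface: kerinkig


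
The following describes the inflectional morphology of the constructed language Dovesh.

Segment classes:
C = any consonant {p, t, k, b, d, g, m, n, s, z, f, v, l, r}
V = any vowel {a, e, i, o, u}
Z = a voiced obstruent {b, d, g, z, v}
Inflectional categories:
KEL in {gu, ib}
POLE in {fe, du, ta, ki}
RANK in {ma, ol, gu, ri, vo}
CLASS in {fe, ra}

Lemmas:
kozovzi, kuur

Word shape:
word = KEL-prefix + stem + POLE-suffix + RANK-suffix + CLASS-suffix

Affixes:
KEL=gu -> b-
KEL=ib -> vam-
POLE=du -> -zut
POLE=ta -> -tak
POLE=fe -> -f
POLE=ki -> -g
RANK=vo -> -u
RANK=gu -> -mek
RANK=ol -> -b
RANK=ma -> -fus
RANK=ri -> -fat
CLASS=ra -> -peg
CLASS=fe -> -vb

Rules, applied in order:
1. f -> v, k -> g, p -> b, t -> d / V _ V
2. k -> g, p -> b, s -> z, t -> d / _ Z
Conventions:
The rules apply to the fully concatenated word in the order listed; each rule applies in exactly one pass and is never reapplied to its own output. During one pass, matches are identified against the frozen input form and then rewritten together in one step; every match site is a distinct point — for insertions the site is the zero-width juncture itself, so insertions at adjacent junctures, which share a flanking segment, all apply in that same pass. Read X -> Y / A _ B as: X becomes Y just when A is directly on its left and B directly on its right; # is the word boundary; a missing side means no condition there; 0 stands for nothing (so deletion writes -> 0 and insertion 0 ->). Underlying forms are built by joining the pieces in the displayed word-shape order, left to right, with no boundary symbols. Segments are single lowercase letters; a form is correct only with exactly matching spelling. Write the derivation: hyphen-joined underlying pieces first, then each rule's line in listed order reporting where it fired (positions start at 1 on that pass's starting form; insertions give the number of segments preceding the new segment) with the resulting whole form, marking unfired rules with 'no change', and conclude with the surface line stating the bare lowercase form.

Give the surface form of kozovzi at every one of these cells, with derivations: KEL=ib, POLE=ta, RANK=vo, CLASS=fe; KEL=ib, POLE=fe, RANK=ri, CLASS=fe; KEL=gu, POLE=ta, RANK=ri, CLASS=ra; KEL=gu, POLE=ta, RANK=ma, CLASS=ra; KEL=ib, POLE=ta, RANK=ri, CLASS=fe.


cell KEL=ib, POLE=ta, RANK=vo, CLASS=fe:
underlying: vam-kozovzi-tak-u-vb
1. f -> v, k -> g, p -> b, t -> d / V _ V: fires at position(s) 11, 13: vamkozovzidaguvb
2. k -> g, p -> b, s -> z, t -> d / _ Z: no change
surface: vamkozovzidaguvb

cell KEL=ib, POLE=fe, RANK=ri, CLASS=fe:
underlying: vam-kozovzi-f-fat-vb
1. f -> v, k -> g, p -> b, t -> d / V _ V: no change
2. k -> g, p -> b, s -> z, t -> d / _ Z: fires at position(s) 14: vamkozovziffadvb
surface: vamkozovziffadvb

cell KEL=gu, POLE=ta, RANK=ri, CLASS=ra:
underlying: b-kozovzi-tak-fat-peg
1. f -> v, k -> g, p -> b, t -> d / V _ V: fires at position(s) 9: bkozovzidakfatpeg
2. k -> g, p -> b, s -> z, t -> d / _ Z: no change
surface: bkozovzidakfatpeg

cell KEL=gu, POLE=ta, RANK=ma, CLASS=ra:
underlying: b-kozovzi-tak-fus-peg
1. f -> v, k -> g, p -> b, t -> d / V _ V: fires at position(s) 9: bkozovzidakfuspeg
2. k -> g, p -> b, s -> z, t -> d / _ Z: no change
surface: bkozovzidakfuspeg

cell KEL=ib, POLE=ta, RANK=ri, CLASS=fe:
underlying: vam-kozovzi-tak-fat-vb
1. f -> v, k -> g, p -> b, t -> d / V _ V: fires at position(s) 11: vamkozovzidakfatvb
2. k -> g, p -> b, s -> z, t -> d / _ Z: fires at position(s) 16: vamkozovzidakfadvb
surface: vamkozovzidakfadvb
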